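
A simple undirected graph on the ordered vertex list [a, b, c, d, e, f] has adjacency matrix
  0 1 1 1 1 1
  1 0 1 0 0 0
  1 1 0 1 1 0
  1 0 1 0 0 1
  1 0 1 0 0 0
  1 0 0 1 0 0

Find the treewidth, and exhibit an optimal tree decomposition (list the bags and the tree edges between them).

Treewidth 2.
One such decomposition:
Bags: B1 = {a, d, f}  B2 = {a, c, d}  B3 = {a, c, e}  B4 = {a, b, c}
Tree: B1–B2, B2–B3, B3–B4

Each bag holds 3 vertices, so the decomposition has width 2, which upper-bounds the treewidth. For the lower bound, the 3 vertices {a, c, d} are pairwise adjacent, and any tree decomposition puts a clique entirely inside one bag — forcing width ≥ 2. The upper and lower bounds meet at 2, so that is the treewidth.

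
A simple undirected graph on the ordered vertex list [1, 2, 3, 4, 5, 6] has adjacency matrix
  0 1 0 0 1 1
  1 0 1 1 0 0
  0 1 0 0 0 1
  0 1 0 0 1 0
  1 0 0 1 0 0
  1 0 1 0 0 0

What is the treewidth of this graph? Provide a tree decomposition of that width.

Each bag holds 3 vertices, so the decomposition has width 2, which upper-bounds the treewidth. The edges 5–4–2–1–5 form a cycle, so G is not a tree and its treewidth is at least 2. Combining the bounds, tw(G) = 2.

Treewidth 2.
Bags: B1 = {1, 4, 5}  B2 = {1, 2, 4}  B3 = {1, 2, 6}  B4 = {2, 3, 6}
Tree: B1–B2, B2–B3, B3–B4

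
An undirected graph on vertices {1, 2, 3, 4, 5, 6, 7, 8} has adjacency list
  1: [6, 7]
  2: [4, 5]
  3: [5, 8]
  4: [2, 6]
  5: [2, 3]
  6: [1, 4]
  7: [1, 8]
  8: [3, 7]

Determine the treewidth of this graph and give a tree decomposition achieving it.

Treewidth 2.
One such decomposition:
Bags: B1 = {3, 5, 8}  B2 = {2, 5, 8}  B3 = {2, 4, 8}  B4 = {4, 6, 8}  B5 = {1, 6, 8}  B6 = {1, 7, 8}
Tree: B1–B2, B2–B3, B3–B4, B4–B5, B5–B6

Each bag holds 3 vertices, so the decomposition has width 2, which upper-bounds the treewidth. For the lower bound, G contains the cycle 8–3–5–2–4–6–1–7–8, so G is not a forest; only forests have treewidth ≤ 1, hence tw(G) ≥ 2. The upper and lower bounds meet at 2, so that is the treewidth.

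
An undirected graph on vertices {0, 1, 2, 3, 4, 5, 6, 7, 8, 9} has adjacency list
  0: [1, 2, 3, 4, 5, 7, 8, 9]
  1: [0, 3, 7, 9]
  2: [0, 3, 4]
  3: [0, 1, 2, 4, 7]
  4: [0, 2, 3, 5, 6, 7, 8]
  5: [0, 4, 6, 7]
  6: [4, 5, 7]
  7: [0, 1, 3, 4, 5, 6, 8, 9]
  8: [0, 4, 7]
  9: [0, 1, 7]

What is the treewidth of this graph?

A width-3 tree decomposition is:
Bags: B1 = {0, 4, 5, 7}  B2 = {4, 5, 6, 7}  B3 = {0, 3, 4, 7}  B4 = {0, 2, 3, 4}  B5 = {0, 1, 3, 7}  B6 = {0, 1, 7, 9}  B7 = {0, 4, 7, 8}
Tree: B1–B2, B1–B3, B3–B4, B3–B5, B5–B6, B1–B7
Each bag holds 4 vertices, so the decomposition has width 3, which upper-bounds the treewidth. Conversely, {0, 2, 3, 4} is a clique of size 4, and the vertices of any clique must share a bag in every tree decomposition; so some bag has ≥ 4 vertices and tw(G) ≥ 3. The upper and lower bounds meet at 3, so that is the treewidth.

3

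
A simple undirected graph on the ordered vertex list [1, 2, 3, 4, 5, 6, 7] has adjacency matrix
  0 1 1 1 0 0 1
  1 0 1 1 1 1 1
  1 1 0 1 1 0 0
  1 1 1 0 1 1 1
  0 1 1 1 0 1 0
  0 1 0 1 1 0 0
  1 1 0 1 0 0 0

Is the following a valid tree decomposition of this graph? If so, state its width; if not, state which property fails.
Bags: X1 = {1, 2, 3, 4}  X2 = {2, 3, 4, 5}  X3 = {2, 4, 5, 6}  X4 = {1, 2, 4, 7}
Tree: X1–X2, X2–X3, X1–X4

Yes; width 3.

Checking the three conditions: (i) the bags cover all of {1, 2, 3, 4, 5, 6, 7}; (ii) for each edge, some bag contains both endpoints; (iii) the bags containing any fixed vertex form a subtree. All hold, so the decomposition is valid with width 4 − 1 = 3.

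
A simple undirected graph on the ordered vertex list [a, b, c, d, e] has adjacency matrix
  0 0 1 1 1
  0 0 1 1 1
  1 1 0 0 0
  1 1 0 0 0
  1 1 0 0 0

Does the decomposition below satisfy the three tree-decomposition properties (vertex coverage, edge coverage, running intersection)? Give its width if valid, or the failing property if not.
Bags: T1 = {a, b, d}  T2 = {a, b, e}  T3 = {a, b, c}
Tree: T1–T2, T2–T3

Yes; width 2.

Every vertex of G appears in some bag (union = {a, b, c, d, e}); every edge is covered by a bag; and for each vertex v the set of bags containing v is connected in the bag tree. The decomposition is therefore valid. The largest bag has 3 vertices, so the width is 2.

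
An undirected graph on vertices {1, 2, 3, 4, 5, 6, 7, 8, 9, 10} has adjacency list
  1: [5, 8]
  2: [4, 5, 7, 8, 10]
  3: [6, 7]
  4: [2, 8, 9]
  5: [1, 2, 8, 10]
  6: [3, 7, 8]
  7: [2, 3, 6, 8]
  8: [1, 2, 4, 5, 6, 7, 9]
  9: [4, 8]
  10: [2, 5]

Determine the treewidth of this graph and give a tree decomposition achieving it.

Every bag has size at most 3, so the width is 3 − 1 = 2 and tw(G) ≤ 2. Conversely, {1, 5, 8} is a clique of size 3, and the vertices of any clique must share a bag in every tree decomposition; so some bag has ≥ 3 vertices and tw(G) ≥ 2. The upper and lower bounds meet at 2, so that is the treewidth.

Treewidth 2.
One such decomposition:
Bags: B1 = {2, 7, 8}  B2 = {2, 4, 8}  B3 = {6, 7, 8}  B4 = {2, 5, 8}  B5 = {2, 5, 10}  B6 = {1, 5, 8}  B7 = {4, 8, 9}  B8 = {3, 6, 7}
Tree: B1–B2, B1–B3, B1–B4, B4–B5, B4–B6, B2–B7, B3–B8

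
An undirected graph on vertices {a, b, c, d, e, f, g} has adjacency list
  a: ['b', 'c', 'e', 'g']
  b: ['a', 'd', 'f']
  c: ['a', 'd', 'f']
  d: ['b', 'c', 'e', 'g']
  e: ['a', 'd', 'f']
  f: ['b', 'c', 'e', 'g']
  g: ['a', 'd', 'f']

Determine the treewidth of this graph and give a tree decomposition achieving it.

Treewidth 3.
One optimal decomposition is:
Bags: B1 = {a, d, f, g}  B2 = {a, d, e, f}  B3 = {a, c, d, f}  B4 = {a, b, d, f}
Tree: B1–B2, B2–B3, B3–B4

The largest bag has 4 vertices, giving width 3; this decomposition certifies tw(G) ≤ 3. For the lower bound: the 4 vertex sets {a,g}, {e,f}, {d}, {c} are disjoint, each induces a connected subgraph, and every pair is joined by at least one edge of G. Contracting each set to a single vertex therefore yields K_{4} as a minor, and since treewidth is minor-monotone, tw(G) ≥ tw(K_{4}) = 3. Therefore the treewidth is 3.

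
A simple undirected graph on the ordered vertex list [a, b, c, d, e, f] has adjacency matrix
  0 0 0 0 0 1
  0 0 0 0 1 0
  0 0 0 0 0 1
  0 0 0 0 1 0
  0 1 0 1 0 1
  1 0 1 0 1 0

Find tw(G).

A width-1 tree decomposition is:
Bags: B1 = {b, e}  B2 = {e, f}  B3 = {c, f}  B4 = {a, f}  B5 = {d, e}
Tree: B1–B2, B2–B3, B2–B4, B1–B5
Each bag holds 2 vertices, so the decomposition has width 1, which upper-bounds the treewidth. G has an edge, so its treewidth is at least 1. The upper and lower bounds meet at 1, so that is the treewidth.

1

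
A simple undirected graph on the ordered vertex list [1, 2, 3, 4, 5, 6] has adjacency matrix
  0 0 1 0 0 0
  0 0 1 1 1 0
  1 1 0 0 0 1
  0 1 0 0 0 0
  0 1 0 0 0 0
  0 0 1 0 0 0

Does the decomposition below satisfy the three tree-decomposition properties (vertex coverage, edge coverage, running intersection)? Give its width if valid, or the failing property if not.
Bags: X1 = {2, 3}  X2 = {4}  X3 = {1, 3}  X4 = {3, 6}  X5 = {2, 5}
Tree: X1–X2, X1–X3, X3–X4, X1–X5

No — edge (2,4) lies in no bag.

A tree decomposition must satisfy three properties: every vertex lies in some bag; for every edge, both endpoints lie together in some bag; and for every vertex, the bags containing it form a connected subtree. Here edge (2,4) lies in no bag, so the decomposition is invalid.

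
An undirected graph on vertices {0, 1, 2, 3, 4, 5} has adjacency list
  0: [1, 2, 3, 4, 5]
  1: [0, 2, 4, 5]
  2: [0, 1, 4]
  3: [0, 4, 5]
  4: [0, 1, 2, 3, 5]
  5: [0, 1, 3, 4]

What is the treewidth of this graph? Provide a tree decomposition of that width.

Treewidth 3.
One such decomposition:
Bags: B1 = {0, 1, 4, 5}  B2 = {0, 3, 4, 5}  B3 = {0, 1, 2, 4}
Tree: B1–B2, B1–B3

Each bag holds 4 vertices, so the decomposition has width 3, which upper-bounds the treewidth. Conversely, {0, 1, 2, 4} is a clique of size 4, and the vertices of any clique must share a bag in every tree decomposition; so some bag has ≥ 4 vertices and tw(G) ≥ 3. Combining the bounds, tw(G) = 3.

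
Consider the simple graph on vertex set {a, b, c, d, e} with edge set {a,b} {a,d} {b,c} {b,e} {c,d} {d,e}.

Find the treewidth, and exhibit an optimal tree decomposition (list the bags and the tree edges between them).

Treewidth 2.
One optimal decomposition is:
Bags: B1 = {b, d, e}  B2 = {a, b, d}  B3 = {b, c, d}
Tree: B1–B2, B2–B3

Every bag has size at most 3, so the width is 3 − 1 = 2 and tw(G) ≤ 2. The edges b–e–d–a–b form a cycle, so G is not a tree and its treewidth is at least 2. Combining the bounds, tw(G) = 2.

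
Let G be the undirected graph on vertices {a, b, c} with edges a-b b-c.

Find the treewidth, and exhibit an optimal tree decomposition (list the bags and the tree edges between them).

The largest bag has 2 vertices, giving width 1; this decomposition certifies tw(G) ≤ 1. Since G has at least one edge (e.g. b–a), it is not an edgeless graph, so tw(G) ≥ 1. Hence tw(G) = 1 exactly.

Treewidth 1.
One such decomposition:
Bags: B1 = {a, b}  B2 = {b, c}
Tree: B1–B2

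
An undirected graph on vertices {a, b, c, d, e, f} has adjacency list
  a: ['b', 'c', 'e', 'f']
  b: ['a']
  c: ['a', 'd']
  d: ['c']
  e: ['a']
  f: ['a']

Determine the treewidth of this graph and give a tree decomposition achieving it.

Treewidth 1.
One optimal decomposition is:
Bags: B1 = {a, b}  B2 = {a, c}  B3 = {a, e}  B4 = {c, d}  B5 = {a, f}
Tree: B1–B2, B1–B3, B2–B4, B1–B5

The largest bag has 2 vertices, giving width 1; this decomposition certifies tw(G) ≤ 1. Any graph with an edge has treewidth ≥ 1, and G has the edge b–a. The upper and lower bounds meet at 1, so that is the treewidth.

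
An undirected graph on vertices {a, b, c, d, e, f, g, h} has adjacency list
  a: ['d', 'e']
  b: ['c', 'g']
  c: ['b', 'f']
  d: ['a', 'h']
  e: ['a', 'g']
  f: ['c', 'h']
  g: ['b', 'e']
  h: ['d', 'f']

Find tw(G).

A width-2 tree decomposition is:
Bags: B1 = {b, e, g}  B2 = {b, c, e}  B3 = {c, e, f}  B4 = {e, f, h}  B5 = {d, e, h}  B6 = {a, d, e}
Tree: B1–B2, B2–B3, B3–B4, B4–B5, B5–B6
Each bag holds 3 vertices, so the decomposition has width 2, which upper-bounds the treewidth. Since e–g–b–c–f–h–d–a–e is a cycle in G, G is not acyclic. Forests are exactly the graphs of treewidth ≤ 1, so tw(G) ≥ 2. Combining the bounds, tw(G) = 2.

2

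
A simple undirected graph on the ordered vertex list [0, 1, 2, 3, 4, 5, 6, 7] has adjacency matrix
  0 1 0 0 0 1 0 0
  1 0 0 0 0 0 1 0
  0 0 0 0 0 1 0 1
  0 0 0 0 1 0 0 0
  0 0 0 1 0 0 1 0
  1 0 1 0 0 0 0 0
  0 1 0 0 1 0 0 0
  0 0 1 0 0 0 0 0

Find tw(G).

1

A width-1 tree decomposition is:
Bags: B1 = {3, 4}  B2 = {4, 6}  B3 = {1, 6}  B4 = {0, 1}  B5 = {0, 5}  B6 = {2, 5}  B7 = {2, 7}
Tree: B1–B2, B2–B3, B3–B4, B4–B5, B5–B6, B6–B7
Each bag holds 2 vertices, so the decomposition has width 1, which upper-bounds the treewidth. G has an edge, so its treewidth is at least 1. The upper and lower bounds meet at 1, so that is the treewidth.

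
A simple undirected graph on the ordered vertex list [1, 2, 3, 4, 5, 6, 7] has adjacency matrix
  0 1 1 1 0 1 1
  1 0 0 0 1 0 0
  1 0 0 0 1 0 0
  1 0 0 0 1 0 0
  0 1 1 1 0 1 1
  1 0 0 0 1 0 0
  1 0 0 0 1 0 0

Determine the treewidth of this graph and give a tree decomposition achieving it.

Every bag has size at most 3, so the width is 3 − 1 = 2 and tw(G) ≤ 2. The edges 5–2–1–4–5 form a cycle, so G is not a tree and its treewidth is at least 2. Combining the bounds, tw(G) = 2.

Treewidth 2.
One such decomposition:
Bags: B1 = {1, 2, 5}  B2 = {1, 4, 5}  B3 = {1, 3, 5}  B4 = {1, 5, 7}  B5 = {1, 5, 6}
Tree: B1–B2, B2–B3, B3–B4, B4–B5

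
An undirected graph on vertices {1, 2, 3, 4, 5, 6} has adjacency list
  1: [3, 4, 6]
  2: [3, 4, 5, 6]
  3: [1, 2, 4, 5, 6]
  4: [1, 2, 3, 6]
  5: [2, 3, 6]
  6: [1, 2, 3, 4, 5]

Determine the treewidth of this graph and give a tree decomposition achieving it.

Treewidth 3.
One such decomposition:
Bags: B1 = {1, 3, 4, 6}  B2 = {2, 3, 4, 6}  B3 = {2, 3, 5, 6}
Tree: B1–B2, B2–B3

Every bag has size at most 4, so the width is 4 − 1 = 3 and tw(G) ≤ 3. On the other hand G contains the 4-clique {1, 3, 4, 6}. A clique must lie in a single bag of any decomposition, so no decomposition can have width below 3. Hence tw(G) = 3 exactly.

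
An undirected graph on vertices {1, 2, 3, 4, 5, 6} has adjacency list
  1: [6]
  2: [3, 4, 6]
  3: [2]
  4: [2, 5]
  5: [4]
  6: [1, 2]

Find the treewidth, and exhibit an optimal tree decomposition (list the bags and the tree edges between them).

Each bag holds 2 vertices, so the decomposition has width 1, which upper-bounds the treewidth. Any graph with an edge has treewidth ≥ 1, and G has the edge 4–5. Combining the bounds, tw(G) = 1.

Treewidth 1.
One optimal decomposition is:
Bags: B1 = {4, 5}  B2 = {2, 4}  B3 = {2, 6}  B4 = {1, 6}  B5 = {2, 3}
Tree: B1–B2, B2–B3, B3–B4, B3–B5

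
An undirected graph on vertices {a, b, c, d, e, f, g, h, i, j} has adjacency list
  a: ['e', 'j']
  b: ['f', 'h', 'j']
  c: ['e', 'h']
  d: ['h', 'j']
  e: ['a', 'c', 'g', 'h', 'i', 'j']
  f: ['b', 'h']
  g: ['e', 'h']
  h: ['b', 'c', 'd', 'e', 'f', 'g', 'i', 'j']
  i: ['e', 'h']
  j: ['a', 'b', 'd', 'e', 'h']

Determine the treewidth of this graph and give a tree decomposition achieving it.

The largest bag has 3 vertices, giving width 2; this decomposition certifies tw(G) ≤ 2. On the other hand G contains the 3-clique {d, h, j}. A clique must lie in a single bag of any decomposition, so no decomposition can have width below 2. Hence tw(G) = 2 exactly.

Treewidth 2.
One optimal decomposition is:
Bags: B1 = {e, h, j}  B2 = {a, e, j}  B3 = {e, g, h}  B4 = {b, h, j}  B5 = {c, e, h}  B6 = {d, h, j}  B7 = {e, h, i}  B8 = {b, f, h}
Tree: B1–B2, B1–B3, B1–B4, B1–B5, B4–B6, B1–B7, B4–B8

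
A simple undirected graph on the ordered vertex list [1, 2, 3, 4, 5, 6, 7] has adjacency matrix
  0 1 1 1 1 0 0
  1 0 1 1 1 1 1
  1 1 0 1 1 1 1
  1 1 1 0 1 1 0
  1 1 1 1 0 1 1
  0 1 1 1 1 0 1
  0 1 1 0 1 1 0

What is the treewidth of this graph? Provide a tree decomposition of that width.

Treewidth 4.
One such decomposition:
Bags: B1 = {1, 2, 3, 4, 5}  B2 = {2, 3, 4, 5, 6}  B3 = {2, 3, 5, 6, 7}
Tree: B1–B2, B2–B3

Every bag has size at most 5, so the width is 5 − 1 = 4 and tw(G) ≤ 4. For the lower bound, the 5 vertices {1, 2, 3, 4, 5} are pairwise adjacent, and any tree decomposition puts a clique entirely inside one bag — forcing width ≥ 4. Combining the bounds, tw(G) = 4.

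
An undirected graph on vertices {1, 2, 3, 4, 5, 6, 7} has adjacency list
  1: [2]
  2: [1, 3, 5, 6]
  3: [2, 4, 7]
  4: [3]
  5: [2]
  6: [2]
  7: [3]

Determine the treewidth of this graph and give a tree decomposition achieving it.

Treewidth 1.
Bags: B1 = {3, 7}  B2 = {3, 4}  B3 = {2, 3}  B4 = {2, 5}  B5 = {2, 6}  B6 = {1, 2}
Tree: B1–B2, B2–B3, B3–B4, B3–B5, B4–B6

The largest bag has 2 vertices, giving width 1; this decomposition certifies tw(G) ≤ 1. Any graph with an edge has treewidth ≥ 1, and G has the edge 3–7. Therefore the treewidth is 1.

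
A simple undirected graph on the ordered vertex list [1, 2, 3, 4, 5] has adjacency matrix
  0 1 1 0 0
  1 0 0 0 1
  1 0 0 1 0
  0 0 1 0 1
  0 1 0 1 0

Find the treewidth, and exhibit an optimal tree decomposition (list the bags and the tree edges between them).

Each bag holds 3 vertices, so the decomposition has width 2, which upper-bounds the treewidth. The edges 5–4–3–1–2–5 form a cycle, so G is not a tree and its treewidth is at least 2. Combining the bounds, tw(G) = 2.

Treewidth 2.
Bags: B1 = {3, 4, 5}  B2 = {1, 3, 5}  B3 = {1, 2, 5}
Tree: B1–B2, B2–B3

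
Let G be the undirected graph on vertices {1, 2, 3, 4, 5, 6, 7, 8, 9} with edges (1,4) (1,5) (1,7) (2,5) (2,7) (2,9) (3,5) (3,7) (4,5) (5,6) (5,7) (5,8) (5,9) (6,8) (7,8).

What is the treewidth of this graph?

A width-2 tree decomposition is:
Bags: B1 = {1, 5, 7}  B2 = {5, 7, 8}  B3 = {1, 4, 5}  B4 = {2, 5, 7}  B5 = {3, 5, 7}  B6 = {2, 5, 9}  B7 = {5, 6, 8}
Tree: B1–B2, B1–B3, B2–B4, B4–B5, B4–B6, B2–B7
The largest bag has 3 vertices, giving width 2; this decomposition certifies tw(G) ≤ 2. On the other hand G contains the 3-clique {2, 5, 9}. A clique must lie in a single bag of any decomposition, so no decomposition can have width below 2. Combining the bounds, tw(G) = 2.

2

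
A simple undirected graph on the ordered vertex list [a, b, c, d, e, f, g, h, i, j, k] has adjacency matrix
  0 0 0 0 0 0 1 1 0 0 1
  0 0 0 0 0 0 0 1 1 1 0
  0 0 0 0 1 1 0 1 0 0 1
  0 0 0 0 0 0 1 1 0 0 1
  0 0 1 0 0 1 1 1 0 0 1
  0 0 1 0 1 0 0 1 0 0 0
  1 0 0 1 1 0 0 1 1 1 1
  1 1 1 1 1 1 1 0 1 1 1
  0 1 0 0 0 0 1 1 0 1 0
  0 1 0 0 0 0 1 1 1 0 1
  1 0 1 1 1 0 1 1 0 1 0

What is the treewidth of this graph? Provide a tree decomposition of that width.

Treewidth 3.
One such decomposition:
Bags: B1 = {c, e, h, k}  B2 = {c, e, f, h}  B3 = {e, g, h, k}  B4 = {g, h, j, k}  B5 = {g, h, i, j}  B6 = {a, g, h, k}  B7 = {d, g, h, k}  B8 = {b, h, i, j}
Tree: B1–B2, B1–B3, B3–B4, B4–B5, B3–B6, B4–B7, B5–B8

Every bag has size at most 4, so the width is 4 − 1 = 3 and tw(G) ≤ 3. Conversely, {d, g, h, k} is a clique of size 4, and the vertices of any clique must share a bag in every tree decomposition; so some bag has ≥ 4 vertices and tw(G) ≥ 3. Hence tw(G) = 3 exactly.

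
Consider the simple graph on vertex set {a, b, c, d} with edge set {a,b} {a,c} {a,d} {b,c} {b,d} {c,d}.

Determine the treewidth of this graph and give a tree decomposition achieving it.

Treewidth 3.
Bags: B1 = {a, b, c, d}
Tree: (single bag)

A single bag containing all 4 vertices is trivially a valid decomposition of width 3. On the other hand G contains the 4-clique {a, b, c, d}. A clique must lie in a single bag of any decomposition, so no decomposition can have width below 3. Therefore the treewidth is 3.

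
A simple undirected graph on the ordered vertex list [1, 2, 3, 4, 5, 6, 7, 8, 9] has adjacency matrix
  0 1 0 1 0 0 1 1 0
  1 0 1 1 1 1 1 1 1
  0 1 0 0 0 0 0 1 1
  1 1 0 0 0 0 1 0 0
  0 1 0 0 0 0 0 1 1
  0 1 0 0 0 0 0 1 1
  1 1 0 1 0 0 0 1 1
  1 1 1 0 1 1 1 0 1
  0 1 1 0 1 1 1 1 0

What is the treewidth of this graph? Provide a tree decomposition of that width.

Every bag has size at most 4, so the width is 4 − 1 = 3 and tw(G) ≤ 3. For the lower bound, the 4 vertices {1, 2, 7, 8} are pairwise adjacent, and any tree decomposition puts a clique entirely inside one bag — forcing width ≥ 3. Hence tw(G) = 3 exactly.

Treewidth 3.
One such decomposition:
Bags: B1 = {2, 5, 8, 9}  B2 = {2, 7, 8, 9}  B3 = {2, 3, 8, 9}  B4 = {1, 2, 7, 8}  B5 = {2, 6, 8, 9}  B6 = {1, 2, 4, 7}
Tree: B1–B2, B2–B3, B2–B4, B1–B5, B4–B6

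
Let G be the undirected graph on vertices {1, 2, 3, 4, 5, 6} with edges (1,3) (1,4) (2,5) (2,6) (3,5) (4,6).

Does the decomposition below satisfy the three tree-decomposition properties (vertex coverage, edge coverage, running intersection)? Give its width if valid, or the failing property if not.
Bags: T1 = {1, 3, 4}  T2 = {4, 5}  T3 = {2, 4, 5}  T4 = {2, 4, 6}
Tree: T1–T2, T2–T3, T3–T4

No — edge (3,5) lies in no bag.

A tree decomposition must satisfy three properties: every vertex lies in some bag; for every edge, both endpoints lie together in some bag; and for every vertex, the bags containing it form a connected subtree. Here edge (3,5) lies in no bag, so the decomposition is invalid.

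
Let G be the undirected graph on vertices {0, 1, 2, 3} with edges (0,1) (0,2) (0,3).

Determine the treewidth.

A width-1 tree decomposition is:
Bags: B1 = {0, 3}  B2 = {0, 2}  B3 = {0, 1}
Tree: B1–B2, B1–B3
The largest bag has 2 vertices, giving width 1; this decomposition certifies tw(G) ≤ 1. G has an edge, so its treewidth is at least 1. Hence tw(G) = 1 exactly.

1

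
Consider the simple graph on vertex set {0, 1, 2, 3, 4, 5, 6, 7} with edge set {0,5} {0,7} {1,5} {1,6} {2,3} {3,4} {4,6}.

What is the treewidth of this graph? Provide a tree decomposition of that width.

Each bag holds 2 vertices, so the decomposition has width 1, which upper-bounds the treewidth. Any graph with an edge has treewidth ≥ 1, and G has the edge 2–3. Therefore the treewidth is 1.

Treewidth 1.
One optimal decomposition is:
Bags: B1 = {2, 3}  B2 = {3, 4}  B3 = {4, 6}  B4 = {1, 6}  B5 = {1, 5}  B6 = {0, 5}  B7 = {0, 7}
Tree: B1–B2, B2–B3, B3–B4, B4–B5, B5–B6, B6–B7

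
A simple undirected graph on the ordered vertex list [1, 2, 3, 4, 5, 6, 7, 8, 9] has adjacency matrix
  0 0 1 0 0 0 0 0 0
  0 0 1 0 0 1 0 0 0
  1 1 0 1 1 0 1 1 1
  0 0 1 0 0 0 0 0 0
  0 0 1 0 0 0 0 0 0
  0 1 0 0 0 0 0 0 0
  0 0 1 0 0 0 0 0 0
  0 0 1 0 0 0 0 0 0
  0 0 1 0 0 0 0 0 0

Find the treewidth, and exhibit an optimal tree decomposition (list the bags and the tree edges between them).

Treewidth 1.
One optimal decomposition is:
Bags: B1 = {1, 3}  B2 = {2, 3}  B3 = {2, 6}  B4 = {3, 4}  B5 = {3, 8}  B6 = {3, 5}  B7 = {3, 9}  B8 = {3, 7}
Tree: B1–B2, B2–B3, B2–B4, B4–B5, B2–B6, B5–B7, B5–B8

Every bag has size at most 2, so the width is 2 − 1 = 1 and tw(G) ≤ 1. G has an edge, so its treewidth is at least 1. The upper and lower bounds meet at 1, so that is the treewidth.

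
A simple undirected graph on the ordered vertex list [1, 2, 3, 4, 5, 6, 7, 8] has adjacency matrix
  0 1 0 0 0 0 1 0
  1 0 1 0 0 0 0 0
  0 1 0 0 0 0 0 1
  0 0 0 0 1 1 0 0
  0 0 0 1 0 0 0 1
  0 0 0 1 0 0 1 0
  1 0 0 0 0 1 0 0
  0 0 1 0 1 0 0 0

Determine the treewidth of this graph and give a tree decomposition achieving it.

The largest bag has 3 vertices, giving width 2; this decomposition certifies tw(G) ≤ 2. For the lower bound, G contains the cycle 3–2–1–7–6–4–5–8–3, so G is not a forest; only forests have treewidth ≤ 1, hence tw(G) ≥ 2. The upper and lower bounds meet at 2, so that is the treewidth.

Treewidth 2.
Bags: B1 = {1, 2, 3}  B2 = {1, 3, 7}  B3 = {3, 6, 7}  B4 = {3, 4, 6}  B5 = {3, 4, 5}  B6 = {3, 5, 8}
Tree: B1–B2, B2–B3, B3–B4, B4–B5, B5–B6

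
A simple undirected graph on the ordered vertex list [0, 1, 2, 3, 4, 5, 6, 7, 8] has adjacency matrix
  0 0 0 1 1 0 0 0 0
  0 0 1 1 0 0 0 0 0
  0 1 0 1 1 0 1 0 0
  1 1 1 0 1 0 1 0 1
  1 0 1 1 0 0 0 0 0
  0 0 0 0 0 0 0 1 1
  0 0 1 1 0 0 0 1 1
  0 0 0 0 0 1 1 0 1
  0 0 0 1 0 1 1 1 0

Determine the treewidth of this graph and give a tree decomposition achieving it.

Every bag has size at most 3, so the width is 3 − 1 = 2 and tw(G) ≤ 2. For the lower bound, the 3 vertices {0, 3, 4} are pairwise adjacent, and any tree decomposition puts a clique entirely inside one bag — forcing width ≥ 2. Therefore the treewidth is 2.

Treewidth 2.
One optimal decomposition is:
Bags: B1 = {3, 6, 8}  B2 = {2, 3, 6}  B3 = {2, 3, 4}  B4 = {6, 7, 8}  B5 = {0, 3, 4}  B6 = {5, 7, 8}  B7 = {1, 2, 3}
Tree: B1–B2, B2–B3, B1–B4, B3–B5, B4–B6, B3–B7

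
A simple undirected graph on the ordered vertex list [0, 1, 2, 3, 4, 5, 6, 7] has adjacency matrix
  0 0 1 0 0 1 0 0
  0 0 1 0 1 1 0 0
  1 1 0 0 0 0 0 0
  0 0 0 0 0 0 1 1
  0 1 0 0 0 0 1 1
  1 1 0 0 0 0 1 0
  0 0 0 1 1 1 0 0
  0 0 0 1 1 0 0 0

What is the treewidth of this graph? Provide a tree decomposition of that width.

The largest bag has 3 vertices, giving width 2; this decomposition certifies tw(G) ≤ 2. Since 2–0–5–1–2 is a cycle in G, G is not acyclic. Forests are exactly the graphs of treewidth ≤ 1, so tw(G) ≥ 2. Therefore the treewidth is 2.

Treewidth 2.
One such decomposition:
Bags: B1 = {0, 1, 2}  B2 = {0, 1, 5}  B3 = {1, 4, 5}  B4 = {4, 5, 6}  B5 = {4, 6, 7}  B6 = {3, 6, 7}
Tree: B1–B2, B2–B3, B3–B4, B4–B5, B5–B6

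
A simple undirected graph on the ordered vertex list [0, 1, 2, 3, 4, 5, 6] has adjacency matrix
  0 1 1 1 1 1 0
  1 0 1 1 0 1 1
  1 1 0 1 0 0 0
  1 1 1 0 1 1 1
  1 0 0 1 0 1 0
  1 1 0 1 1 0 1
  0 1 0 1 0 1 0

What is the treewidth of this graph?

A width-3 tree decomposition is:
Bags: B1 = {1, 3, 5, 6}  B2 = {0, 1, 3, 5}  B3 = {0, 3, 4, 5}  B4 = {0, 1, 2, 3}
Tree: B1–B2, B2–B3, B2–B4
Every bag has size at most 4, so the width is 4 − 1 = 3 and tw(G) ≤ 3. On the other hand G contains the 4-clique {0, 1, 2, 3}. A clique must lie in a single bag of any decomposition, so no decomposition can have width below 3. Therefore the treewidth is 3.

3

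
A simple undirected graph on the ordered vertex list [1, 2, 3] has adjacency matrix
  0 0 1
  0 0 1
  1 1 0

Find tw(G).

1

A width-1 tree decomposition is:
Bags: B1 = {2, 3}  B2 = {1, 3}
Tree: B1–B2
Every bag has size at most 2, so the width is 2 − 1 = 1 and tw(G) ≤ 1. G has an edge, so its treewidth is at least 1. The upper and lower bounds meet at 1, so that is the treewidth.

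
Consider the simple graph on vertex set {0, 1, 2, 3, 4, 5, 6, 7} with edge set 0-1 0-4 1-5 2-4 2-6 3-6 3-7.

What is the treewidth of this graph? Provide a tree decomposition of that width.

The largest bag has 2 vertices, giving width 1; this decomposition certifies tw(G) ≤ 1. Any graph with an edge has treewidth ≥ 1, and G has the edge 7–3. Hence tw(G) = 1 exactly.

Treewidth 1.
Bags: B1 = {3, 7}  B2 = {3, 6}  B3 = {2, 6}  B4 = {2, 4}  B5 = {0, 4}  B6 = {0, 1}  B7 = {1, 5}
Tree: B1–B2, B2–B3, B3–B4, B4–B5, B5–B6, B6–B7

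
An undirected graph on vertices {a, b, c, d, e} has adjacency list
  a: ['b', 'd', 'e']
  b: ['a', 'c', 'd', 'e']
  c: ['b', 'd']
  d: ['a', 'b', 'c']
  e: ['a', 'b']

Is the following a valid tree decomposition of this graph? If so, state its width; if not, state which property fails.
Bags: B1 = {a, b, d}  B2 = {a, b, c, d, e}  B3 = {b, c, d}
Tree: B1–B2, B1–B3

No — bags containing vertex c are not connected in the tree.

A tree decomposition must satisfy three properties: every vertex lies in some bag; for every edge, both endpoints lie together in some bag; and for every vertex, the bags containing it form a connected subtree. Here bags containing vertex c are not connected in the tree, so the decomposition is invalid.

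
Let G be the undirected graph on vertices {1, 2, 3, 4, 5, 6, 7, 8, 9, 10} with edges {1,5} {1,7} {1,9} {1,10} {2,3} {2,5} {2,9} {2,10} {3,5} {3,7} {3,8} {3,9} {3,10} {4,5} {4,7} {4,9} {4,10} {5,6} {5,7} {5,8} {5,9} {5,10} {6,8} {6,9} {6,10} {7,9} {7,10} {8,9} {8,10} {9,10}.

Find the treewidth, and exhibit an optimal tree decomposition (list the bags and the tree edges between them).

The largest bag has 5 vertices, giving width 4; this decomposition certifies tw(G) ≤ 4. On the other hand G contains the 5-clique {1, 5, 7, 9, 10}. A clique must lie in a single bag of any decomposition, so no decomposition can have width below 4. Hence tw(G) = 4 exactly.

Treewidth 4.
One optimal decomposition is:
Bags: B1 = {3, 5, 7, 9, 10}  B2 = {3, 5, 8, 9, 10}  B3 = {4, 5, 7, 9, 10}  B4 = {2, 3, 5, 9, 10}  B5 = {1, 5, 7, 9, 10}  B6 = {5, 6, 8, 9, 10}
Tree: B1–B2, B1–B3, B2–B4, B3–B5, B2–B6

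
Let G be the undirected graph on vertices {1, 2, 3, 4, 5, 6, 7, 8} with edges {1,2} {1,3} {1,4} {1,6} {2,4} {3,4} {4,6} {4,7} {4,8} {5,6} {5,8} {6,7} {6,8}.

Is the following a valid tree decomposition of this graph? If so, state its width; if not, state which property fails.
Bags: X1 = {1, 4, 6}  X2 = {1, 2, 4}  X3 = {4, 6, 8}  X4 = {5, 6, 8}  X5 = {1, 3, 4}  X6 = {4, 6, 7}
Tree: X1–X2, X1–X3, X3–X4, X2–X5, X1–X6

Yes; width 2.

Vertex coverage: the bags together contain {1, 2, 3, 4, 5, 6, 7, 8}, the full vertex set. Edge coverage: each edge of G has both endpoints in at least one bag. Running intersection: for every vertex, the bags containing it form a connected subtree. All three properties hold, so this is a valid tree decomposition of width max|bag| − 1 = 2, and hence tw(G) ≤ 2.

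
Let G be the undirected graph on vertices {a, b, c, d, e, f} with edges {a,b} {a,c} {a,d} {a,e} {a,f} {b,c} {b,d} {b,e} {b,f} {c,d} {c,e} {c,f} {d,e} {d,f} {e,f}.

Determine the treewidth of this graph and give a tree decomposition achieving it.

With just one bag of size 6, the width is 6 − 1 = 5, so tw(G) ≤ 5. For the lower bound, the 6 vertices {a, b, c, d, e, f} are pairwise adjacent, and any tree decomposition puts a clique entirely inside one bag — forcing width ≥ 5. The upper and lower bounds meet at 5, so that is the treewidth.

Treewidth 5.
One such decomposition:
Bags: B1 = {a, b, c, d, e, f}
Tree: (single bag)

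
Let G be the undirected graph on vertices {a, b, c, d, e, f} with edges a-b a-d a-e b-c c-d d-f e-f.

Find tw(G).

2

A width-2 tree decomposition is:
Bags: B1 = {a, b, c}  B2 = {a, c, d}  B3 = {a, d, e}  B4 = {d, e, f}
Tree: B1–B2, B2–B3, B3–B4
Every bag has size at most 3, so the width is 3 − 1 = 2 and tw(G) ≤ 2. Since b–c–d–a–b is a cycle in G, G is not acyclic. Forests are exactly the graphs of treewidth ≤ 1, so tw(G) ≥ 2. Combining the bounds, tw(G) = 2.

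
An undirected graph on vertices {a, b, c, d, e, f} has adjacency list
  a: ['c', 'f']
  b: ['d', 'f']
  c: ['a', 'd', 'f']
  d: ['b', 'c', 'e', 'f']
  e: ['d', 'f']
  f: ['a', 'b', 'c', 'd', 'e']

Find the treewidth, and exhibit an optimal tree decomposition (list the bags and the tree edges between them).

Every bag has size at most 3, so the width is 3 − 1 = 2 and tw(G) ≤ 2. On the other hand G contains the 3-clique {d, e, f}. A clique must lie in a single bag of any decomposition, so no decomposition can have width below 2. Hence tw(G) = 2 exactly.

Treewidth 2.
One optimal decomposition is:
Bags: B1 = {b, d, f}  B2 = {c, d, f}  B3 = {d, e, f}  B4 = {a, c, f}
Tree: B1–B2, B1–B3, B2–B4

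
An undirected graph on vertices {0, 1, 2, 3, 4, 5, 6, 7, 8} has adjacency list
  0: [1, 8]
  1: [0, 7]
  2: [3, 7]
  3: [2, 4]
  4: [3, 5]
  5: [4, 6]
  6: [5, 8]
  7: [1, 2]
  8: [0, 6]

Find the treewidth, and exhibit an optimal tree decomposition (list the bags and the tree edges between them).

Treewidth 2.
One such decomposition:
Bags: B1 = {3, 4, 5}  B2 = {3, 5, 6}  B3 = {3, 6, 8}  B4 = {0, 3, 8}  B5 = {0, 1, 3}  B6 = {1, 3, 7}  B7 = {2, 3, 7}
Tree: B1–B2, B2–B3, B3–B4, B4–B5, B5–B6, B6–B7

Each bag holds 3 vertices, so the decomposition has width 2, which upper-bounds the treewidth. The edges 3–4–5–6–8–0–1–7–2–3 form a cycle, so G is not a tree and its treewidth is at least 2. Therefore the treewidth is 2.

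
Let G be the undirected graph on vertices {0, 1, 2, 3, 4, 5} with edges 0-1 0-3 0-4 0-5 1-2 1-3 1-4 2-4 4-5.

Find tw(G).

2

A width-2 tree decomposition is:
Bags: B1 = {0, 1, 4}  B2 = {1, 2, 4}  B3 = {0, 4, 5}  B4 = {0, 1, 3}
Tree: B1–B2, B1–B3, B1–B4
The largest bag has 3 vertices, giving width 2; this decomposition certifies tw(G) ≤ 2. Conversely, {0, 1, 3} is a clique of size 3, and the vertices of any clique must share a bag in every tree decomposition; so some bag has ≥ 3 vertices and tw(G) ≥ 2. The upper and lower bounds meet at 2, so that is the treewidth.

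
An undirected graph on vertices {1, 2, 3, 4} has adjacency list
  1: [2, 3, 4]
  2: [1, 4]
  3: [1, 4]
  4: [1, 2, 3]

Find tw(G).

A width-2 tree decomposition is:
Bags: B1 = {1, 2, 4}  B2 = {1, 3, 4}
Tree: B1–B2
The largest bag has 3 vertices, giving width 2; this decomposition certifies tw(G) ≤ 2. Conversely, {1, 2, 4} is a clique of size 3, and the vertices of any clique must share a bag in every tree decomposition; so some bag has ≥ 3 vertices and tw(G) ≥ 2. Combining the bounds, tw(G) = 2.

2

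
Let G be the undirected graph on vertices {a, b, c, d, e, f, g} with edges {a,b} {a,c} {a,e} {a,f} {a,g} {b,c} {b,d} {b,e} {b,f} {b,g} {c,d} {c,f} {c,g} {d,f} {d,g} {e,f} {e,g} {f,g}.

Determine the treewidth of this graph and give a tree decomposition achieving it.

The largest bag has 5 vertices, giving width 4; this decomposition certifies tw(G) ≤ 4. For the lower bound, the 5 vertices {a, b, e, f, g} are pairwise adjacent, and any tree decomposition puts a clique entirely inside one bag — forcing width ≥ 4. Combining the bounds, tw(G) = 4.

Treewidth 4.
One optimal decomposition is:
Bags: B1 = {a, b, c, f, g}  B2 = {a, b, e, f, g}  B3 = {b, c, d, f, g}
Tree: B1–B2, B1–B3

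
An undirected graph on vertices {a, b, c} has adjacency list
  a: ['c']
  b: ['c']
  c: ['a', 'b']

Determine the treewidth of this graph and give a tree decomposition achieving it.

Treewidth 1.
One optimal decomposition is:
Bags: B1 = {b, c}  B2 = {a, c}
Tree: B1–B2

The largest bag has 2 vertices, giving width 1; this decomposition certifies tw(G) ≤ 1. Any graph with an edge has treewidth ≥ 1, and G has the edge c–b. Therefore the treewidth is 1.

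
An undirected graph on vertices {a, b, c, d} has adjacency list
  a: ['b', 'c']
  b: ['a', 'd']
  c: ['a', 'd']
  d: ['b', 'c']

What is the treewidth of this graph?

A width-2 tree decomposition is:
Bags: B1 = {a, b, d}  B2 = {a, c, d}
Tree: B1–B2
Every bag has size at most 3, so the width is 3 − 1 = 2 and tw(G) ≤ 2. Since a–b–d–c–a is a cycle in G, G is not acyclic. Forests are exactly the graphs of treewidth ≤ 1, so tw(G) ≥ 2. Hence tw(G) = 2 exactly.

2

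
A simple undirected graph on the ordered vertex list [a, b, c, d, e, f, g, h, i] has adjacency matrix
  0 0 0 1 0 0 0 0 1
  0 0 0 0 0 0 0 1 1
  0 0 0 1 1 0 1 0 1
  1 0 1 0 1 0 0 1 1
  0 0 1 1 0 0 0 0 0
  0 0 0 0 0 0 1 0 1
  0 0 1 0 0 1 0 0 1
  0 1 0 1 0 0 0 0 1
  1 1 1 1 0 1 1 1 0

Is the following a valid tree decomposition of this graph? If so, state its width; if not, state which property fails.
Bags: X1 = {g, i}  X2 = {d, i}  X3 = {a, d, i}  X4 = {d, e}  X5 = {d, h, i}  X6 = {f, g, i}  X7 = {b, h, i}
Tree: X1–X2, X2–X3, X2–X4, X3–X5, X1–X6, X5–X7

A tree decomposition must satisfy three properties: every vertex lies in some bag; for every edge, both endpoints lie together in some bag; and for every vertex, the bags containing it form a connected subtree. Here vertex c appears in no bag, so the decomposition is invalid.

No — vertex c appears in no bag.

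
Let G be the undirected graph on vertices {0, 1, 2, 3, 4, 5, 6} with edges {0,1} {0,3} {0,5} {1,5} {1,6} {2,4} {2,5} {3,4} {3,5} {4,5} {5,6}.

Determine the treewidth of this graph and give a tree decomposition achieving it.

Treewidth 2.
One such decomposition:
Bags: B1 = {3, 4, 5}  B2 = {0, 3, 5}  B3 = {0, 1, 5}  B4 = {1, 5, 6}  B5 = {2, 4, 5}
Tree: B1–B2, B2–B3, B3–B4, B1–B5

Each bag holds 3 vertices, so the decomposition has width 2, which upper-bounds the treewidth. Conversely, {0, 1, 5} is a clique of size 3, and the vertices of any clique must share a bag in every tree decomposition; so some bag has ≥ 3 vertices and tw(G) ≥ 2. Therefore the treewidth is 2.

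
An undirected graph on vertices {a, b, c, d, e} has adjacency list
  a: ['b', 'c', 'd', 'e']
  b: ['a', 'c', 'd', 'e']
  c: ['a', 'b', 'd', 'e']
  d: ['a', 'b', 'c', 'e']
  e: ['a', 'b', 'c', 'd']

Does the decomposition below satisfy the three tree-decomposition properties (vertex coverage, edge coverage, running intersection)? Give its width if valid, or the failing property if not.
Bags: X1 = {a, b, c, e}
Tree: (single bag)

No — vertex d appears in no bag.

A tree decomposition must satisfy three properties: every vertex lies in some bag; for every edge, both endpoints lie together in some bag; and for every vertex, the bags containing it form a connected subtree. Here vertex d appears in no bag, so the decomposition is invalid.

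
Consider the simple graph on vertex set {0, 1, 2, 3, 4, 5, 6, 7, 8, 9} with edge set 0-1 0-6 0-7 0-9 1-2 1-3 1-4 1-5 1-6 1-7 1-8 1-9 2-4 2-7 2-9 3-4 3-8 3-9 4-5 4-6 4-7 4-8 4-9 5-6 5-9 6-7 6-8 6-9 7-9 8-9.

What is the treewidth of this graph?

A width-4 tree decomposition is:
Bags: B1 = {1, 4, 6, 7, 9}  B2 = {0, 1, 6, 7, 9}  B3 = {1, 4, 5, 6, 9}  B4 = {1, 4, 6, 8, 9}  B5 = {1, 2, 4, 7, 9}  B6 = {1, 3, 4, 8, 9}
Tree: B1–B2, B1–B3, B1–B4, B1–B5, B4–B6
Each bag holds 5 vertices, so the decomposition has width 4, which upper-bounds the treewidth. Conversely, {0, 1, 6, 7, 9} is a clique of size 5, and the vertices of any clique must share a bag in every tree decomposition; so some bag has ≥ 5 vertices and tw(G) ≥ 4. Therefore the treewidth is 4.

4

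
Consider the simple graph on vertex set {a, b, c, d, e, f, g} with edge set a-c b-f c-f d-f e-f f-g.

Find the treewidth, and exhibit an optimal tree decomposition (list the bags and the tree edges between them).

Treewidth 1.
One such decomposition:
Bags: B1 = {c, f}  B2 = {f, g}  B3 = {b, f}  B4 = {e, f}  B5 = {d, f}  B6 = {a, c}
Tree: B1–B2, B1–B3, B2–B4, B2–B5, B1–B6

Every bag has size at most 2, so the width is 2 − 1 = 1 and tw(G) ≤ 1. Since G has at least one edge (e.g. f–c), it is not an edgeless graph, so tw(G) ≥ 1. Therefore the treewidth is 1.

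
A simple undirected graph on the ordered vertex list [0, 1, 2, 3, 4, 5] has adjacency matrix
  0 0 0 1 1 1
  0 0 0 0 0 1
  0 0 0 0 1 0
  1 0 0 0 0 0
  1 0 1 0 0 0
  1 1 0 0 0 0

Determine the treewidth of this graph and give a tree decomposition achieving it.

Treewidth 1.
One optimal decomposition is:
Bags: B1 = {0, 3}  B2 = {0, 4}  B3 = {2, 4}  B4 = {0, 5}  B5 = {1, 5}
Tree: B1–B2, B2–B3, B2–B4, B4–B5

Every bag has size at most 2, so the width is 2 − 1 = 1 and tw(G) ≤ 1. G has an edge, so its treewidth is at least 1. Therefore the treewidth is 1.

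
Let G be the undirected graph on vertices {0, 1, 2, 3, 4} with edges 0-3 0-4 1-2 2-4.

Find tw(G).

1

A width-1 tree decomposition is:
Bags: B1 = {1, 2}  B2 = {2, 4}  B3 = {0, 4}  B4 = {0, 3}
Tree: B1–B2, B2–B3, B3–B4
The largest bag has 2 vertices, giving width 1; this decomposition certifies tw(G) ≤ 1. Any graph with an edge has treewidth ≥ 1, and G has the edge 1–2. Combining the bounds, tw(G) = 1.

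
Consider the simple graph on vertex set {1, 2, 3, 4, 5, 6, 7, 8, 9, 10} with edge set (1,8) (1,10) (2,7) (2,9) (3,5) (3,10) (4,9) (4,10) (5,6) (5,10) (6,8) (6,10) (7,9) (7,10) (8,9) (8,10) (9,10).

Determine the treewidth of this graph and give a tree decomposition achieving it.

Treewidth 2.
One optimal decomposition is:
Bags: B1 = {8, 9, 10}  B2 = {4, 9, 10}  B3 = {1, 8, 10}  B4 = {6, 8, 10}  B5 = {5, 6, 10}  B6 = {3, 5, 10}  B7 = {7, 9, 10}  B8 = {2, 7, 9}
Tree: B1–B2, B1–B3, B1–B4, B4–B5, B5–B6, B1–B7, B7–B8

Each bag holds 3 vertices, so the decomposition has width 2, which upper-bounds the treewidth. For the lower bound, the 3 vertices {2, 7, 9} are pairwise adjacent, and any tree decomposition puts a clique entirely inside one bag — forcing width ≥ 2. Hence tw(G) = 2 exactly.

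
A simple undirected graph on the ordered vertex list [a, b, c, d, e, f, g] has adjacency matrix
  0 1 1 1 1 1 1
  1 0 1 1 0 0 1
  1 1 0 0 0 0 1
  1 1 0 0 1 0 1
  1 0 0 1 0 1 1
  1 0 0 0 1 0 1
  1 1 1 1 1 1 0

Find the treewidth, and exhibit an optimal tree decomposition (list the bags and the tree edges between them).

The largest bag has 4 vertices, giving width 3; this decomposition certifies tw(G) ≤ 3. For the lower bound, the 4 vertices {a, d, e, g} are pairwise adjacent, and any tree decomposition puts a clique entirely inside one bag — forcing width ≥ 3. Therefore the treewidth is 3.

Treewidth 3.
Bags: B1 = {a, b, c, g}  B2 = {a, b, d, g}  B3 = {a, d, e, g}  B4 = {a, e, f, g}
Tree: B1–B2, B2–B3, B3–B4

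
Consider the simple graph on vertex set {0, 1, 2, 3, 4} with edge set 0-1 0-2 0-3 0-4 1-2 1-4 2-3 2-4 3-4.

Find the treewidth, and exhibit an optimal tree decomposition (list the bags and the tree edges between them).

Each bag holds 4 vertices, so the decomposition has width 3, which upper-bounds the treewidth. Conversely, {0, 1, 2, 4} is a clique of size 4, and the vertices of any clique must share a bag in every tree decomposition; so some bag has ≥ 4 vertices and tw(G) ≥ 3. Hence tw(G) = 3 exactly.

Treewidth 3.
Bags: B1 = {0, 1, 2, 4}  B2 = {0, 2, 3, 4}
Tree: B1–B2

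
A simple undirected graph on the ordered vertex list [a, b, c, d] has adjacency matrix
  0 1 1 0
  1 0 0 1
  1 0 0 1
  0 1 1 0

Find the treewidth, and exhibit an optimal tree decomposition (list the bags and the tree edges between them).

The largest bag has 3 vertices, giving width 2; this decomposition certifies tw(G) ≤ 2. Since c–a–b–d–c is a cycle in G, G is not acyclic. Forests are exactly the graphs of treewidth ≤ 1, so tw(G) ≥ 2. Combining the bounds, tw(G) = 2.

Treewidth 2.
One such decomposition:
Bags: B1 = {a, b, c}  B2 = {b, c, d}
Tree: B1–B2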